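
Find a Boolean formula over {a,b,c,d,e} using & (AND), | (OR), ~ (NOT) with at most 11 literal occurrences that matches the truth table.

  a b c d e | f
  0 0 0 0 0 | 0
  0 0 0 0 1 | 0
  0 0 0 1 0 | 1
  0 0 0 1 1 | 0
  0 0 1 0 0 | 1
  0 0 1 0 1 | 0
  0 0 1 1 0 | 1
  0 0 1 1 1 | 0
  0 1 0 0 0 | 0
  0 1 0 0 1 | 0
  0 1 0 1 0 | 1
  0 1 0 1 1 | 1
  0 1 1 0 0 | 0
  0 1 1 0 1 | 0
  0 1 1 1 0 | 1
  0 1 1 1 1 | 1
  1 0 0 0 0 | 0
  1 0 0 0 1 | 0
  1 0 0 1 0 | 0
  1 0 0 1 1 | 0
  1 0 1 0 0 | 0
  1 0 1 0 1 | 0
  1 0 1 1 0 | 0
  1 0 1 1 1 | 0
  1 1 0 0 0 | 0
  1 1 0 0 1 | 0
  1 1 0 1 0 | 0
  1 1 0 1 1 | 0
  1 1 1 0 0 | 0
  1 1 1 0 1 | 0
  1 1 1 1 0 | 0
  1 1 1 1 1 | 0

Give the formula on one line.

((b | ~e) & (~a & ((d | c) & (d | ((~a & ~d) & ~b)))))

  ~e = 10101010101010101010101010101010
  (b | ~e) = 10101010111111111010101011111111
  ~a = 11111111111111110000000000000000
  (d | c) = 00111111001111110011111100111111
  ~d = 11001100110011001100110011001100
  (~a & ~d) = 11001100110011000000000000000000
  ~b = 11111111000000001111111100000000
  ((~a & ~d) & ~b) = 11001100000000000000000000000000
  (d | ((~a & ~d) & ~b)) = 11111111001100110011001100110011
  ((d | c) & (d | ((~a & ~d) & ~b))) = 00111111001100110011001100110011
  (~a & ((d | c) & (d | ((~a & ~d) & ~b)))) = 00111111001100110000000000000000
  ((b | ~e) & (~a & ((d | c) & (d | ((~a & ~d) & ~b))))) = 00101010001100110000000000000000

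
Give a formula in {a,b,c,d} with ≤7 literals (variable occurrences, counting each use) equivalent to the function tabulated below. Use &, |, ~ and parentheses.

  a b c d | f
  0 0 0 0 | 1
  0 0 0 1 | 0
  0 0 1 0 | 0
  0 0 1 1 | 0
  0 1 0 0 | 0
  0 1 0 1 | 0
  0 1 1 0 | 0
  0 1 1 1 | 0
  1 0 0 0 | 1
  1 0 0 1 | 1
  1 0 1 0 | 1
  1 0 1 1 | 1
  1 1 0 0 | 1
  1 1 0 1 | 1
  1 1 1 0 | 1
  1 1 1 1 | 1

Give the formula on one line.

(a | (~c & (~d & ~b)))

  ~c = 1100110011001100
  ~d = 1010101010101010
  ~b = 1111000011110000
  (~d & ~b) = 1010000010100000
  (~c & (~d & ~b)) = 1000000010000000
  (a | (~c & (~d & ~b))) = 1000000011111111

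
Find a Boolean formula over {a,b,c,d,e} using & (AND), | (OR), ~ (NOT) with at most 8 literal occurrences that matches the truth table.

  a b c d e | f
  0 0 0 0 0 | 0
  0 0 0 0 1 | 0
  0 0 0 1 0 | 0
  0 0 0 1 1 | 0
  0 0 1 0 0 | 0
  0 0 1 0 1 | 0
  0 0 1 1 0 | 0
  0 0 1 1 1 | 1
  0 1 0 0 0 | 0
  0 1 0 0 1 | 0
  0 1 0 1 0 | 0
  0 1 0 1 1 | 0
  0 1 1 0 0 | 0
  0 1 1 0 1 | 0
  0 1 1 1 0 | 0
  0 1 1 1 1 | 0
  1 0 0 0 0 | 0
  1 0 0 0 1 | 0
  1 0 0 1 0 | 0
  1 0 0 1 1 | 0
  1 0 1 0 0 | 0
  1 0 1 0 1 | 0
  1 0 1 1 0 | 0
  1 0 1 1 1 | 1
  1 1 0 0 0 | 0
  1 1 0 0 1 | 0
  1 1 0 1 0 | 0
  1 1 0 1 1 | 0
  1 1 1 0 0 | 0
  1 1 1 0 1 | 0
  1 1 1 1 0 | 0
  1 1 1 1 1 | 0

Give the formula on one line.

  ~b = 11111111000000001111111100000000
  (c & e) = 00000101000001010000010100000101
  (d & e) = 00010001000100010001000100010001
  ((c & e) & (d & e)) = 00000001000000010000000100000001
  (~b & ((c & e) & (d & e))) = 00000001000000000000000100000000

(~b & ((c & e) & (d & e)))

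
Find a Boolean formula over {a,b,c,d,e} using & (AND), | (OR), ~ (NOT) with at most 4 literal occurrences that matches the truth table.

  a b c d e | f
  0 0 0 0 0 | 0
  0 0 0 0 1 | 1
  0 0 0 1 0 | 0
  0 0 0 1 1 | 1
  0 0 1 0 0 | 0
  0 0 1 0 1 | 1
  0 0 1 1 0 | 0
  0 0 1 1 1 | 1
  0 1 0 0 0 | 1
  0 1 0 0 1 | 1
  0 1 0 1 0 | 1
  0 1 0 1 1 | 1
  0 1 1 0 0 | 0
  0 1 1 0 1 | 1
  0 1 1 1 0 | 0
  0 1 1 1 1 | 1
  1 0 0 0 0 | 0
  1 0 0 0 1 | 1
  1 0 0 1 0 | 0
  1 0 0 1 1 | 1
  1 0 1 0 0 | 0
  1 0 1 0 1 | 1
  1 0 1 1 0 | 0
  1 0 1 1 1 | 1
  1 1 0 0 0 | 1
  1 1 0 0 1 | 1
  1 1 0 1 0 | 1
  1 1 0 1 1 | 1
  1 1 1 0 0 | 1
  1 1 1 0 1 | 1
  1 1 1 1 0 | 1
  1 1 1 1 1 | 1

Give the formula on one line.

  ~c = 11110000111100001111000011110000
  (~c | a) = 11110000111100001111111111111111
  ((~c | a) & b) = 00000000111100000000000011111111
  (((~c | a) & b) | e) = 01010101111101010101010111111111

(((~c | a) & b) | e)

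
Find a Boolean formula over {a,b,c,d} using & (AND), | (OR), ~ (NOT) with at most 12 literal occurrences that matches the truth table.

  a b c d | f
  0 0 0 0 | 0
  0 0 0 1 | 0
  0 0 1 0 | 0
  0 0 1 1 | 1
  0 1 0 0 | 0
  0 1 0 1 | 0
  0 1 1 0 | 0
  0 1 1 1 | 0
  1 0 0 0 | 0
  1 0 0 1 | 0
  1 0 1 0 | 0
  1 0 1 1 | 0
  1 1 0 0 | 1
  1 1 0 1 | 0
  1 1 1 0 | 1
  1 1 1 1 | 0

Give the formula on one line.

((((~a & ~b) & c) | (b & ~d)) & ((a & (~a | ~d)) | d))

  ~a = 1111111100000000
  ~b = 1111000011110000
  (~a & ~b) = 1111000000000000
  ((~a & ~b) & c) = 0011000000000000
  ~d = 1010101010101010
  (b & ~d) = 0000101000001010
  (((~a & ~b) & c) | (b & ~d)) = 0011101000001010
  (~a | ~d) = 1111111110101010
  (a & (~a | ~d)) = 0000000010101010
  ((a & (~a | ~d)) | d) = 0101010111111111
  ((((~a & ~b) & c) | (b & ~d)) & ((a & (~a | ~d)) | d)) = 0001000000001010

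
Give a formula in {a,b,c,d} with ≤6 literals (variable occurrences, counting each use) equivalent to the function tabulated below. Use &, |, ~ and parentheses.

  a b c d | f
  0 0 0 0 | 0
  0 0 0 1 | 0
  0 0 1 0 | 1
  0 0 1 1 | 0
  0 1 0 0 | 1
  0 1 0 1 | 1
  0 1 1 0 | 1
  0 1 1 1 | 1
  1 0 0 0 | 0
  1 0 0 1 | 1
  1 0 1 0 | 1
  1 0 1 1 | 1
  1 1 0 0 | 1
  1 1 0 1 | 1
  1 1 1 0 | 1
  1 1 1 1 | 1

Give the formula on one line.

((b | (d & a)) | (~b & (c & ~d)))

  (d & a) = 0000000001010101
  (b | (d & a)) = 0000111101011111
  ~b = 1111000011110000
  ~d = 1010101010101010
  (c & ~d) = 0010001000100010
  (~b & (c & ~d)) = 0010000000100000
  ((b | (d & a)) | (~b & (c & ~d))) = 0010111101111111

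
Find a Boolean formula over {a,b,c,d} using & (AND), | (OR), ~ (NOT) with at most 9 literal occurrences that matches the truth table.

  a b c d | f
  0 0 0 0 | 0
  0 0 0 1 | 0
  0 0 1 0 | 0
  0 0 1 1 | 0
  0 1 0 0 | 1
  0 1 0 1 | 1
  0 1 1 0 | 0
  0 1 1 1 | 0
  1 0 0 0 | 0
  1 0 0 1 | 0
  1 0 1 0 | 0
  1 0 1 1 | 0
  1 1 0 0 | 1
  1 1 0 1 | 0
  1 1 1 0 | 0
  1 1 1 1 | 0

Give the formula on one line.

  (c & a) = 0000000000110011
  ~d = 1010101010101010
  (~d | b) = 1010111110101111
  ((c & a) & (~d | b)) = 0000000000100011
  ~a = 1111111100000000
  (~d | ~a) = 1111111110101010
  (((c & a) & (~d | b)) | (~d | ~a)) = 1111111110101011
  ~c = 1100110011001100
  (b & ~c) = 0000110000001100
  ((((c & a) & (~d | b)) | (~d | ~a)) & (b & ~c)) = 0000110000001000

((((c & a) & (~d | b)) | (~d | ~a)) & (b & ~c))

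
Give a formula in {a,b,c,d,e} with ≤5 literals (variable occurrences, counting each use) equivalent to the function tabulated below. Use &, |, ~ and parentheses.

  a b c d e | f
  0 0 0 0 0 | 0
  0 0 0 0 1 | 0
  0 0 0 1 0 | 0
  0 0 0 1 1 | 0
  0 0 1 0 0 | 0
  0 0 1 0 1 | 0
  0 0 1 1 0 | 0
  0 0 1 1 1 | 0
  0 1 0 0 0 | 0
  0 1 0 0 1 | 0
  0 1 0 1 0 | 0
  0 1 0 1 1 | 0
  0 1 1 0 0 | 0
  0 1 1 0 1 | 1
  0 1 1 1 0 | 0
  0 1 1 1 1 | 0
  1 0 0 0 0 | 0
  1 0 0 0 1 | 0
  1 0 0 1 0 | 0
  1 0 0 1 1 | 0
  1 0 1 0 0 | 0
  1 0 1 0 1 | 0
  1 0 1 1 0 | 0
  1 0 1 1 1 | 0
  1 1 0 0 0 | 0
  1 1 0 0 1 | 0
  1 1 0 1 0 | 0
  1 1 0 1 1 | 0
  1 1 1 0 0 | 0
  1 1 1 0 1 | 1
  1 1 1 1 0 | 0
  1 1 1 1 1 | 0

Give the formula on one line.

(((b & c) & (~d | ~e)) & e)

  (b & c) = 00000000000011110000000000001111
  ~d = 11001100110011001100110011001100
  ~e = 10101010101010101010101010101010
  (~d | ~e) = 11101110111011101110111011101110
  ((b & c) & (~d | ~e)) = 00000000000011100000000000001110
  (((b & c) & (~d | ~e)) & e) = 00000000000001000000000000000100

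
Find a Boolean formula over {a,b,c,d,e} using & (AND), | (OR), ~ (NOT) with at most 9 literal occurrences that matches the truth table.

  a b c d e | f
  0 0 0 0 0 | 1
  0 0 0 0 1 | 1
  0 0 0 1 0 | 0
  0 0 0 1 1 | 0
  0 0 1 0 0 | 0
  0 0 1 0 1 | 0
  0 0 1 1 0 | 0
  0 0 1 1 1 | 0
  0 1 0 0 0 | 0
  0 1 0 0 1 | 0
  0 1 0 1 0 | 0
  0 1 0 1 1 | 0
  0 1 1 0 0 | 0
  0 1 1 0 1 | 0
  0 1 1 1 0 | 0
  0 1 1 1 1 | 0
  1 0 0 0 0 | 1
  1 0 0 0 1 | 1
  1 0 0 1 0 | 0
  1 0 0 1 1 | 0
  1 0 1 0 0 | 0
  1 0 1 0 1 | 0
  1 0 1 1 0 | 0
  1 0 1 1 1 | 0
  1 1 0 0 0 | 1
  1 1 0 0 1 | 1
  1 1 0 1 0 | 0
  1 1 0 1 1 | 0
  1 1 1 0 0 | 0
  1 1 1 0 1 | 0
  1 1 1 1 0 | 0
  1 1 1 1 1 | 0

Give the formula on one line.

(((a & (~a | ~c)) | ~b) & (~c & ~d))

  ~a = 11111111111111110000000000000000
  ~c = 11110000111100001111000011110000
  (~a | ~c) = 11111111111111111111000011110000
  (a & (~a | ~c)) = 00000000000000001111000011110000
  ~b = 11111111000000001111111100000000
  ((a & (~a | ~c)) | ~b) = 11111111000000001111111111110000
  ~d = 11001100110011001100110011001100
  (~c & ~d) = 11000000110000001100000011000000
  (((a & (~a | ~c)) | ~b) & (~c & ~d)) = 11000000000000001100000011000000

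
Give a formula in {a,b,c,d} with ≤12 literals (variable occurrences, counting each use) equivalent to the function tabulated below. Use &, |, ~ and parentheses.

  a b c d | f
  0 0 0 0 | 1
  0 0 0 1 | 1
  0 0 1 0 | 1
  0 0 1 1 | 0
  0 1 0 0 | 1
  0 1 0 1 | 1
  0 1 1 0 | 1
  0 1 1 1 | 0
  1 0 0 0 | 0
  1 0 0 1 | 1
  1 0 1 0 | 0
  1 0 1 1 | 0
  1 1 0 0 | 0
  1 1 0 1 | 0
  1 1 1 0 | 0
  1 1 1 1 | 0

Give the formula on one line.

  ~b = 1111000011110000
  (d & ~b) = 0101000001010000
  ~a = 1111111100000000
  ((d & ~b) | ~a) = 1111111101010000
  ~c = 1100110011001100
  ~d = 1010101010101010
  (a & c) = 0000000000110011
  (~d | (a & c)) = 1010101010111011
  ((~d | (a & c)) & b) = 0000101000001011
  (((~d | (a & c)) & b) | ~d) = 1010101010101011
  (~c | (((~d | (a & c)) & b) | ~d)) = 1110111011101111
  (((d & ~b) | ~a) & (~c | (((~d | (a & c)) & b) | ~d))) = 1110111001000000

(((d & ~b) | ~a) & (~c | (((~d | (a & c)) & b) | ~d)))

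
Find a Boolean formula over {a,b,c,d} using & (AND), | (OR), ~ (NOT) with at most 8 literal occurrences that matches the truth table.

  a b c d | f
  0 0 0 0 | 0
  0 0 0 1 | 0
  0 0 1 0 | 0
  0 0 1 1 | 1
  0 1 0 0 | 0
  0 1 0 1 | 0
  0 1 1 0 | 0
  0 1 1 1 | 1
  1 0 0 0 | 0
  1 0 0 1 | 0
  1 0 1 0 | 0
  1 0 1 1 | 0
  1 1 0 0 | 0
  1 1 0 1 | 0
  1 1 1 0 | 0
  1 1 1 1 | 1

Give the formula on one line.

  (d & c) = 0001000100010001
  ~a = 1111111100000000
  (d & b) = 0000010100000101
  (~a | (d & b)) = 1111111100000101
  ((d & c) & (~a | (d & b))) = 0001000100000001

((d & c) & (~a | (d & b)))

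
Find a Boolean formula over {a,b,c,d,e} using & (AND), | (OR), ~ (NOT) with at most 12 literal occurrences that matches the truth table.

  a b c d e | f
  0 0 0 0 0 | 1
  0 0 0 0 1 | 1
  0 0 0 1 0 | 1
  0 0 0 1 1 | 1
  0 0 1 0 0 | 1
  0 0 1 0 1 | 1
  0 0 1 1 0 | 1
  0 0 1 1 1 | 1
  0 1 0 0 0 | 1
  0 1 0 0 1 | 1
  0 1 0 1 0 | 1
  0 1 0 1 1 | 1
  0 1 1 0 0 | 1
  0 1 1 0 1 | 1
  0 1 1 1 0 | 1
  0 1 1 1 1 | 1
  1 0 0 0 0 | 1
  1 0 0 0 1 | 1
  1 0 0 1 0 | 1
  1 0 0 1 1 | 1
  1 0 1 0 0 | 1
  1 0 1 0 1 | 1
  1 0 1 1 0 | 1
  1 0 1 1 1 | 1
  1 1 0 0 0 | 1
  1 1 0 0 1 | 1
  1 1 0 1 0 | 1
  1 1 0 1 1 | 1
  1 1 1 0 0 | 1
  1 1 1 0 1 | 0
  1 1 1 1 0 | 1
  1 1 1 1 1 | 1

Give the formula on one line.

((((~d & ~a) | ~b) | ((d & c) | (~e & (c | ~d)))) | ~c)

  ~d = 11001100110011001100110011001100
  ~a = 11111111111111110000000000000000
  (~d & ~a) = 11001100110011000000000000000000
  ~b = 11111111000000001111111100000000
  ((~d & ~a) | ~b) = 11111111110011001111111100000000
  (d & c) = 00000011000000110000001100000011
  ~e = 10101010101010101010101010101010
  (c | ~d) = 11001111110011111100111111001111
  (~e & (c | ~d)) = 10001010100010101000101010001010
  ((d & c) | (~e & (c | ~d))) = 10001011100010111000101110001011
  (((~d & ~a) | ~b) | ((d & c) | (~e & (c | ~d)))) = 11111111110011111111111110001011
  ~c = 11110000111100001111000011110000
  ((((~d & ~a) | ~b) | ((d & c) | (~e & (c | ~d)))) | ~c) = 11111111111111111111111111111011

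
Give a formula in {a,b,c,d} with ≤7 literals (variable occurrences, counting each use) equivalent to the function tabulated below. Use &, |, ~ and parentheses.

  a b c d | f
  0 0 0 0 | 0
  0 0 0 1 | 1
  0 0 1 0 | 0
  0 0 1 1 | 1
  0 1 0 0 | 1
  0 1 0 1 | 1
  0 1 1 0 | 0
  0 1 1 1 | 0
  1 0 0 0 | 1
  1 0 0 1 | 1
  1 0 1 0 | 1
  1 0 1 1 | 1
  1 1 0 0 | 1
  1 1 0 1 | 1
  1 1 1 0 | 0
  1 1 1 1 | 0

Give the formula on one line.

  ~a = 1111111100000000
  (b | a) = 0000111111111111
  (~a & (b | a)) = 0000111100000000
  (a | (~a & (b | a))) = 0000111111111111
  ((a | (~a & (b | a))) | d) = 0101111111111111
  ~b = 1111000011110000
  ~c = 1100110011001100
  (~b | ~c) = 1111110011111100
  (((a | (~a & (b | a))) | d) & (~b | ~c)) = 0101110011111100

(((a | (~a & (b | a))) | d) & (~b | ~c))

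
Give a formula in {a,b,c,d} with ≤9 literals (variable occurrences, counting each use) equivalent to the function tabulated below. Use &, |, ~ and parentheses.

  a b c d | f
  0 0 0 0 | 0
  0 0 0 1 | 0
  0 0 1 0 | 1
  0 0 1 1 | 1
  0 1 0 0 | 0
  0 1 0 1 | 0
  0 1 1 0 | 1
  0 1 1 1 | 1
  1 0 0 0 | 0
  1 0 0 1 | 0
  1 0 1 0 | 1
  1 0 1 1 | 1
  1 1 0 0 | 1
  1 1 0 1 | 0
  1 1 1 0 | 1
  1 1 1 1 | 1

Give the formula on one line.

  ~c = 1100110011001100
  (~c | b) = 1100111111001111
  ((~c | b) | a) = 1100111111111111
  ~d = 1010101010101010
  ~b = 1111000011110000
  (a | ~b) = 1111000011111111
  (~d & (a | ~b)) = 1010000010101010
  (((~c | b) | a) & (~d & (a | ~b))) = 1000000010101010
  (b & ~d) = 0000101000001010
  ((((~c | b) | a) & (~d & (a | ~b))) & (b & ~d)) = 0000000000001010
  (c | ((((~c | b) | a) & (~d & (a | ~b))) & (b & ~d))) = 0011001100111011

(c | ((((~c | b) | a) & (~d & (a | ~b))) & (b & ~d)))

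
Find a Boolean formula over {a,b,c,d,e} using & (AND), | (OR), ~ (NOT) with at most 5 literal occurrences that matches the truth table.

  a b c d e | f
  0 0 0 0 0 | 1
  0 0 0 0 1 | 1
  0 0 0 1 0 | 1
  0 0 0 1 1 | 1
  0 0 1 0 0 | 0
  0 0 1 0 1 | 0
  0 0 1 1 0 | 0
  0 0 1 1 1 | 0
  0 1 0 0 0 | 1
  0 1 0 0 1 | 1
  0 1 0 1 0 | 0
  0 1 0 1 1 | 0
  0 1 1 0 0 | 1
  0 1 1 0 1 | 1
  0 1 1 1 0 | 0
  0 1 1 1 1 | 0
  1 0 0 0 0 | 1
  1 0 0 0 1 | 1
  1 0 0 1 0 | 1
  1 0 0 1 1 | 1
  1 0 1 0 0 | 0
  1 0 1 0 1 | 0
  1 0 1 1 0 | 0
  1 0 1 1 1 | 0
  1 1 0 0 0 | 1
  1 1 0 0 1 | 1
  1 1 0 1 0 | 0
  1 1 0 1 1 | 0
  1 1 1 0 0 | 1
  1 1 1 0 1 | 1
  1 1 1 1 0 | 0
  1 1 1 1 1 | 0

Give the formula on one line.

((~b & ~c) | (~d & b))

  ~b = 11111111000000001111111100000000
  ~c = 11110000111100001111000011110000
  (~b & ~c) = 11110000000000001111000000000000
  ~d = 11001100110011001100110011001100
  (~d & b) = 00000000110011000000000011001100
  ((~b & ~c) | (~d & b)) = 11110000110011001111000011001100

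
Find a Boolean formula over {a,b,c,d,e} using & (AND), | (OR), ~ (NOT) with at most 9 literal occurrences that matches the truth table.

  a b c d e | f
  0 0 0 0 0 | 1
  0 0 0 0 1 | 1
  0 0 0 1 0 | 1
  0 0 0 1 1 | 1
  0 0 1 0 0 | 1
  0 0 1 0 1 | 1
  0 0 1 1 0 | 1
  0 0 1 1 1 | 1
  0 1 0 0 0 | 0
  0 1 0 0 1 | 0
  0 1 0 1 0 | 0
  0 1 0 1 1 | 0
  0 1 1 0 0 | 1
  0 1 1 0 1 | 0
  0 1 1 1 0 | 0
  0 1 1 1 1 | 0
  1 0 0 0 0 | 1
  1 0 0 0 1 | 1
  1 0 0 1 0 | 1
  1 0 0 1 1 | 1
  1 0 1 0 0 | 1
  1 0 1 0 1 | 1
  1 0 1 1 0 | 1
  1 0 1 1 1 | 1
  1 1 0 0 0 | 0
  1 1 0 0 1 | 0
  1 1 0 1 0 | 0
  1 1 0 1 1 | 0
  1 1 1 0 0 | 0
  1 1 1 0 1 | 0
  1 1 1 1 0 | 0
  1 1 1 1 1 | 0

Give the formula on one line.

  ~b = 11111111000000001111111100000000
  (a & ~b) = 00000000000000001111111100000000
  ~a = 11111111111111110000000000000000
  ~e = 10101010101010101010101010101010
  ~d = 11001100110011001100110011001100
  (~e & ~d) = 10001000100010001000100010001000
  (~a & (~e & ~d)) = 10001000100010000000000000000000
  (c & (~a & (~e & ~d))) = 00001000000010000000000000000000
  (b & (c & (~a & (~e & ~d)))) = 00000000000010000000000000000000
  ((a & ~b) | (b & (c & (~a & (~e & ~d))))) = 00000000000010001111111100000000
  (((a & ~b) | (b & (c & (~a & (~e & ~d))))) | ~b) = 11111111000010001111111100000000

(((a & ~b) | (b & (c & (~a & (~e & ~d))))) | ~b)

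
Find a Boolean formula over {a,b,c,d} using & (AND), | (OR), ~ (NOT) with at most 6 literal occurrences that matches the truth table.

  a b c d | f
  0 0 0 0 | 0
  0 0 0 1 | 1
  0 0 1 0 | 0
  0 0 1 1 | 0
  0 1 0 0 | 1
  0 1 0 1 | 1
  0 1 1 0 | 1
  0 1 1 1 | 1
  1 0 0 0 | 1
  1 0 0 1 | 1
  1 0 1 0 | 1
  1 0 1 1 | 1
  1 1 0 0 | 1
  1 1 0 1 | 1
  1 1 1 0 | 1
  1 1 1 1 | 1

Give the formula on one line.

((a | b) | (d & (~c & ~a)))

  (a | b) = 0000111111111111
  ~c = 1100110011001100
  ~a = 1111111100000000
  (~c & ~a) = 1100110000000000
  (d & (~c & ~a)) = 0100010000000000
  ((a | b) | (d & (~c & ~a))) = 0100111111111111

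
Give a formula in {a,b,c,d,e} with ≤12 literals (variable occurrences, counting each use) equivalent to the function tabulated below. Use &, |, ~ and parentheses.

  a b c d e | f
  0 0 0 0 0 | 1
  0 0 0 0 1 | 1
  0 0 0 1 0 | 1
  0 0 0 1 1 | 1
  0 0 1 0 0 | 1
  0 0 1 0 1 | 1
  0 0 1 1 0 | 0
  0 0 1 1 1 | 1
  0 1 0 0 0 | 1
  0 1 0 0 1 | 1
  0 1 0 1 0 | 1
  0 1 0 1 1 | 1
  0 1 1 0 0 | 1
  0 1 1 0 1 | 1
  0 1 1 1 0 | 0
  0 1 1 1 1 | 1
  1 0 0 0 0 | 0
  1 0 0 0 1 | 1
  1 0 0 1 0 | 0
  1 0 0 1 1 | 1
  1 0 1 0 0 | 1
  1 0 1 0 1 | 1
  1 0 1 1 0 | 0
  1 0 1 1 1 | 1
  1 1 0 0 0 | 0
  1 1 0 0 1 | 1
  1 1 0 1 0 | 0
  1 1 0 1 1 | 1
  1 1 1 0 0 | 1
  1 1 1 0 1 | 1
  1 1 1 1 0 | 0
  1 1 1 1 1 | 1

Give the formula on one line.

  ~d = 11001100110011001100110011001100
  (c & ~d) = 00001100000011000000110000001100
  ~a = 11111111111111110000000000000000
  (~a | c) = 11111111111111110000111100001111
  ~e = 10101010101010101010101010101010
  (b | ~e) = 10101010111111111010101011111111
  ((~a | c) & (b | ~e)) = 10101010111111110000101000001111
  ~c = 11110000111100001111000011110000
  (~c & ~e) = 10100000101000001010000010100000
  (((~a | c) & (b | ~e)) & (~c & ~e)) = 10100000101000000000000000000000
  (e | (((~a | c) & (b | ~e)) & (~c & ~e))) = 11110101111101010101010101010101
  ((c & ~d) | (e | (((~a | c) & (b | ~e)) & (~c & ~e)))) = 11111101111111010101110101011101

((c & ~d) | (e | (((~a | c) & (b | ~e)) & (~c & ~e))))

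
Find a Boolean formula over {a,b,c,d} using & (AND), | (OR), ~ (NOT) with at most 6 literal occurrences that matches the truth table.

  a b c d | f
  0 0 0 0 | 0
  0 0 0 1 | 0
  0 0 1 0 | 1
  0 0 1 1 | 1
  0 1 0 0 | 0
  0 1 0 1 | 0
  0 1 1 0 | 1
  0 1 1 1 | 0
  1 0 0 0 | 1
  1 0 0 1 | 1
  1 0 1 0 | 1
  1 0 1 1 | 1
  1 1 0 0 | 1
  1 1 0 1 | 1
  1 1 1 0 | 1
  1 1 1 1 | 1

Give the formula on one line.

((c & (~b | ~d)) | a)

  ~b = 1111000011110000
  ~d = 1010101010101010
  (~b | ~d) = 1111101011111010
  (c & (~b | ~d)) = 0011001000110010
  ((c & (~b | ~d)) | a) = 0011001011111111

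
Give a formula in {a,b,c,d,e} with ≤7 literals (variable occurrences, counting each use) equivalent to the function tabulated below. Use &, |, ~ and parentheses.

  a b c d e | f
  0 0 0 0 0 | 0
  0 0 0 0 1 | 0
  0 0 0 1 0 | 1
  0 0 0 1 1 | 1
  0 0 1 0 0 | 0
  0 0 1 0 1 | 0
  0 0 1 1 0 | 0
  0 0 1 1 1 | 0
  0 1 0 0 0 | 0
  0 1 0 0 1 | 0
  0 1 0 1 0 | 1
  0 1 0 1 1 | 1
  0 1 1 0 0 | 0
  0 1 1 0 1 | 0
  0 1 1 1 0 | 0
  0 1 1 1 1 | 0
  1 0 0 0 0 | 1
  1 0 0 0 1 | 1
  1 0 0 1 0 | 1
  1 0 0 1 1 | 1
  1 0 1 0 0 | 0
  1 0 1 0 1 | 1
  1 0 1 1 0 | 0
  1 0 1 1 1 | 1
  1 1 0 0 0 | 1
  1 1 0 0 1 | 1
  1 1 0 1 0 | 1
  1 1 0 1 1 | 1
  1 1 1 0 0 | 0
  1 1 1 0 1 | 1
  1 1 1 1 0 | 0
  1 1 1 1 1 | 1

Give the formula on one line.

  (e & a) = 00000000000000000101010101010101
  ~c = 11110000111100001111000011110000
  (a | d) = 00110011001100111111111111111111
  (~c & (a | d)) = 00110000001100001111000011110000
  ((e & a) | (~c & (a | d))) = 00110000001100001111010111110101

((e & a) | (~c & (a | d)))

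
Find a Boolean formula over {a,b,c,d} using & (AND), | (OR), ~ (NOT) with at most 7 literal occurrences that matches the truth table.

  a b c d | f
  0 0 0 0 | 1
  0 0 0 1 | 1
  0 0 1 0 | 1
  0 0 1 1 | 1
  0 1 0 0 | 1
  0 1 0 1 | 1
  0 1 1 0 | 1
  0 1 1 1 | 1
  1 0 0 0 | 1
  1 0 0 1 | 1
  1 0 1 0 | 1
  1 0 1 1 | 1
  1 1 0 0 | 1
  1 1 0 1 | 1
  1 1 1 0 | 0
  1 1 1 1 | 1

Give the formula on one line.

(d | ((~c | ~a) | ~b))

  ~c = 1100110011001100
  ~a = 1111111100000000
  (~c | ~a) = 1111111111001100
  ~b = 1111000011110000
  ((~c | ~a) | ~b) = 1111111111111100
  (d | ((~c | ~a) | ~b)) = 1111111111111101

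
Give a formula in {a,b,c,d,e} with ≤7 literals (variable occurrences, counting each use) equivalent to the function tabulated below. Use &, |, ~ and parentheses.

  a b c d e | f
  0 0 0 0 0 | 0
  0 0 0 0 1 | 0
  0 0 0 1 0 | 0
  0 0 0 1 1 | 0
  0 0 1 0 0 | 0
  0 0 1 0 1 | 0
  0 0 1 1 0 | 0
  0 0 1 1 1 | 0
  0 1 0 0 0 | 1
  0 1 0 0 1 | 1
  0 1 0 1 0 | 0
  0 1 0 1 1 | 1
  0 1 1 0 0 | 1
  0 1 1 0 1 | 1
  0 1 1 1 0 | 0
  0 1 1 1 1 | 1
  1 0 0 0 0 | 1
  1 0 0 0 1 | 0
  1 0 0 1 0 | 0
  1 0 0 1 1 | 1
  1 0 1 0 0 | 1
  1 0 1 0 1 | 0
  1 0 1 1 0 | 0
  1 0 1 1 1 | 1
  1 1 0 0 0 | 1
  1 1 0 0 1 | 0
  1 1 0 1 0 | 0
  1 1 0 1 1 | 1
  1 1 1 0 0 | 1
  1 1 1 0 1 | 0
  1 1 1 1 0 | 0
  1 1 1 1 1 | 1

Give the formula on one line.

(((e | ~d) & ((d | ~a) | ~e)) & (a | b))

  ~d = 11001100110011001100110011001100
  (e | ~d) = 11011101110111011101110111011101
  ~a = 11111111111111110000000000000000
  (d | ~a) = 11111111111111110011001100110011
  ~e = 10101010101010101010101010101010
  ((d | ~a) | ~e) = 11111111111111111011101110111011
  ((e | ~d) & ((d | ~a) | ~e)) = 11011101110111011001100110011001
  (a | b) = 00000000111111111111111111111111
  (((e | ~d) & ((d | ~a) | ~e)) & (a | b)) = 00000000110111011001100110011001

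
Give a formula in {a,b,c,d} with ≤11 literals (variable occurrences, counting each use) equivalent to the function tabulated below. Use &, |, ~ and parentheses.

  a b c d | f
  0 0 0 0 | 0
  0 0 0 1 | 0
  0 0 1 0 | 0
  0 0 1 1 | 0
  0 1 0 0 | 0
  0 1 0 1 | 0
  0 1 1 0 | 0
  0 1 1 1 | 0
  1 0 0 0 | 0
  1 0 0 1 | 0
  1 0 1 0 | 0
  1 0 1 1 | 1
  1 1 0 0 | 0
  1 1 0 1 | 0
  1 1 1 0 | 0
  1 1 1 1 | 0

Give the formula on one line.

  ~b = 1111000011110000
  (a & ~b) = 0000000011110000
  (a & c) = 0000000000110011
  (~b | a) = 1111000011111111
  ((~b | a) & d) = 0101000001010101
  ~c = 1100110011001100
  (((~b | a) & d) | ~c) = 1101110011011101
  (b | (((~b | a) & d) | ~c)) = 1101111111011111
  ((a & c) & (b | (((~b | a) & d) | ~c))) = 0000000000010011
  ((a & ~b) & ((a & c) & (b | (((~b | a) & d) | ~c)))) = 0000000000010000

((a & ~b) & ((a & c) & (b | (((~b | a) & d) | ~c))))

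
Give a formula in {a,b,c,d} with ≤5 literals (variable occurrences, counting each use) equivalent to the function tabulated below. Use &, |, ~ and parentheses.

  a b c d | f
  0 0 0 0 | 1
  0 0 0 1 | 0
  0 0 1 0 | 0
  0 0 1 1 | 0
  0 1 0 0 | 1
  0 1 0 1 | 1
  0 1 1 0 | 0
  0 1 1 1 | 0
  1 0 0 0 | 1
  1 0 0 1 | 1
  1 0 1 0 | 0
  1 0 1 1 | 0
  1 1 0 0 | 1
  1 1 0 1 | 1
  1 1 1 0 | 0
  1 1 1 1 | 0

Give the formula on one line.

  ~d = 1010101010101010
  (~d | a) = 1010101011111111
  ((~d | a) | b) = 1010111111111111
  ~c = 1100110011001100
  (((~d | a) | b) & ~c) = 1000110011001100

(((~d | a) | b) & ~c)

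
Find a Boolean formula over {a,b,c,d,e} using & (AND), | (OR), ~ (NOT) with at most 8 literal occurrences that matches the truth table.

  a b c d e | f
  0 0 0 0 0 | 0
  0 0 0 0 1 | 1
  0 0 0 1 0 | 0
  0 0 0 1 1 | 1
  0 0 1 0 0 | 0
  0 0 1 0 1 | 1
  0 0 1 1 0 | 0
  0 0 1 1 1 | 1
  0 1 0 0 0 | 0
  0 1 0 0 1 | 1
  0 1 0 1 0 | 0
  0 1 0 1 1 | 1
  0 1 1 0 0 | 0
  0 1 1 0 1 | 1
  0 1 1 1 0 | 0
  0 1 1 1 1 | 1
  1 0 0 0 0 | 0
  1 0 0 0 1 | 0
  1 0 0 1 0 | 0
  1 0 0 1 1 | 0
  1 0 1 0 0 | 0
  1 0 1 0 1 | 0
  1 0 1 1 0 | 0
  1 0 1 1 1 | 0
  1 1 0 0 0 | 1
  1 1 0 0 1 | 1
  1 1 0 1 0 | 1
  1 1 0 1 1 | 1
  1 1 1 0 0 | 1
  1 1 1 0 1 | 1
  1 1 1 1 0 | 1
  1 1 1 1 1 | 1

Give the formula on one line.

  ~c = 11110000111100001111000011110000
  (~c | b) = 11110000111111111111000011111111
  (c | b) = 00001111111111110000111111111111
  (a & (c | b)) = 00000000000000000000111111111111
  ((~c | b) & (a & (c | b))) = 00000000000000000000000011111111
  ~a = 11111111111111110000000000000000
  (e & ~a) = 01010101010101010000000000000000
  (((~c | b) & (a & (c | b))) | (e & ~a)) = 01010101010101010000000011111111

(((~c | b) & (a & (c | b))) | (e & ~a))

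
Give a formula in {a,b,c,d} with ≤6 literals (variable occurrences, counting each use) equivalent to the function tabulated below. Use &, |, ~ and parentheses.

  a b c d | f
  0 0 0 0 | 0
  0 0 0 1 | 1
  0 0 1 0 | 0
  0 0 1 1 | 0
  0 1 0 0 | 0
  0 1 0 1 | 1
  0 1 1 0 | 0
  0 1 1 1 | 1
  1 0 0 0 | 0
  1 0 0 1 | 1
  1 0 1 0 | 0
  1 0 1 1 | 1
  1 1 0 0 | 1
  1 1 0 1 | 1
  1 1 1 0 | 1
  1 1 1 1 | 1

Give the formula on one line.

  ~c = 1100110011001100
  (~c | a) = 1100110011111111
  (b | (~c | a)) = 1100111111111111
  (a & b) = 0000000000001111
  (d | (a & b)) = 0101010101011111
  ((b | (~c | a)) & (d | (a & b))) = 0100010101011111

((b | (~c | a)) & (d | (a & b)))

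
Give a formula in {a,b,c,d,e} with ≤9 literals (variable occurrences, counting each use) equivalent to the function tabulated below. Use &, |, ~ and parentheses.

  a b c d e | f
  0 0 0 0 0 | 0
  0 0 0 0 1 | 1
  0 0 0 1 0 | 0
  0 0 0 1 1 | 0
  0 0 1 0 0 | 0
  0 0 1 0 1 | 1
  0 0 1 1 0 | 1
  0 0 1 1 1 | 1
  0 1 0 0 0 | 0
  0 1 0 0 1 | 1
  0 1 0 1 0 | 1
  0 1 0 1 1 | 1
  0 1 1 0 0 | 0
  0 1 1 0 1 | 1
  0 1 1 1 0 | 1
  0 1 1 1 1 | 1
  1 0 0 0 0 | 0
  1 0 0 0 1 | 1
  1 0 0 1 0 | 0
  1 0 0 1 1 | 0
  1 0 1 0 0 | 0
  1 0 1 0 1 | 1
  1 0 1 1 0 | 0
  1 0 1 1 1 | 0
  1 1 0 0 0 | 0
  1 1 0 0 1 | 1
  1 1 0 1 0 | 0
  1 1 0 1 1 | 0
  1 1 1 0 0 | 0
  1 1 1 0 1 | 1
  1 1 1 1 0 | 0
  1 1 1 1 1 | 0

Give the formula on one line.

((((b | (c & ~a)) & ~a) & (d | (~b & a))) | (e & ~d))

  ~a = 11111111111111110000000000000000
  (c & ~a) = 00001111000011110000000000000000
  (b | (c & ~a)) = 00001111111111110000000011111111
  ((b | (c & ~a)) & ~a) = 00001111111111110000000000000000
  ~b = 11111111000000001111111100000000
  (~b & a) = 00000000000000001111111100000000
  (d | (~b & a)) = 00110011001100111111111100110011
  (((b | (c & ~a)) & ~a) & (d | (~b & a))) = 00000011001100110000000000000000
  ~d = 11001100110011001100110011001100
  (e & ~d) = 01000100010001000100010001000100
  ((((b | (c & ~a)) & ~a) & (d | (~b & a))) | (e & ~d)) = 01000111011101110100010001000100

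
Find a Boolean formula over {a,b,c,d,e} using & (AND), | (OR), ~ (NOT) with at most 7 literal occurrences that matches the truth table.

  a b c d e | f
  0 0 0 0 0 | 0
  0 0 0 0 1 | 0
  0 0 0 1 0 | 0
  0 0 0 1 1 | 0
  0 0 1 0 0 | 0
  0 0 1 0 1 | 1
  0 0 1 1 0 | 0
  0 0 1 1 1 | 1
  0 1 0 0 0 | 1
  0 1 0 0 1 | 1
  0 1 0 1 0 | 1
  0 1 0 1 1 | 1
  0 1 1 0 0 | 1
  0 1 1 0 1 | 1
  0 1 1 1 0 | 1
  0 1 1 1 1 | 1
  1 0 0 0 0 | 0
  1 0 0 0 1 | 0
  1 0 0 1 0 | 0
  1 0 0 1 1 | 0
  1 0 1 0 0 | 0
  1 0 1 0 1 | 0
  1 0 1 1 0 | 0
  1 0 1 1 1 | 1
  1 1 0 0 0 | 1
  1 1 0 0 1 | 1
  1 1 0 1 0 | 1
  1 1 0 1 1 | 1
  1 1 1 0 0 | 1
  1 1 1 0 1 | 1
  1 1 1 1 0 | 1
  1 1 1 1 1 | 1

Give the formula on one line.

(b | (((d & ~b) | ~a) & ((b | e) & c)))

  ~b = 11111111000000001111111100000000
  (d & ~b) = 00110011000000000011001100000000
  ~a = 11111111111111110000000000000000
  ((d & ~b) | ~a) = 11111111111111110011001100000000
  (b | e) = 01010101111111110101010111111111
  ((b | e) & c) = 00000101000011110000010100001111
  (((d & ~b) | ~a) & ((b | e) & c)) = 00000101000011110000000100000000
  (b | (((d & ~b) | ~a) & ((b | e) & c))) = 00000101111111110000000111111111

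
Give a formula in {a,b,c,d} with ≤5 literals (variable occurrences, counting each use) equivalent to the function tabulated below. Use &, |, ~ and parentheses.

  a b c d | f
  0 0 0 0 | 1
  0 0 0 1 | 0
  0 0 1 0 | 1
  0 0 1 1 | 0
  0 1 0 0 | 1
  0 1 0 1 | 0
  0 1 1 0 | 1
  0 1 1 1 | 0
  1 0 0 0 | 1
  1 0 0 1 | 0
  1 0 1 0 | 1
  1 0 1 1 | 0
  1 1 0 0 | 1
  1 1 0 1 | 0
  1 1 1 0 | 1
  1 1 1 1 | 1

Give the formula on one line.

  (c & b) = 0000001100000011
  ~d = 1010101010101010
  (~d | a) = 1010101011111111
  ((c & b) & (~d | a)) = 0000001000000011
  (((c & b) & (~d | a)) | ~d) = 1010101010101011

(((c & b) & (~d | a)) | ~d)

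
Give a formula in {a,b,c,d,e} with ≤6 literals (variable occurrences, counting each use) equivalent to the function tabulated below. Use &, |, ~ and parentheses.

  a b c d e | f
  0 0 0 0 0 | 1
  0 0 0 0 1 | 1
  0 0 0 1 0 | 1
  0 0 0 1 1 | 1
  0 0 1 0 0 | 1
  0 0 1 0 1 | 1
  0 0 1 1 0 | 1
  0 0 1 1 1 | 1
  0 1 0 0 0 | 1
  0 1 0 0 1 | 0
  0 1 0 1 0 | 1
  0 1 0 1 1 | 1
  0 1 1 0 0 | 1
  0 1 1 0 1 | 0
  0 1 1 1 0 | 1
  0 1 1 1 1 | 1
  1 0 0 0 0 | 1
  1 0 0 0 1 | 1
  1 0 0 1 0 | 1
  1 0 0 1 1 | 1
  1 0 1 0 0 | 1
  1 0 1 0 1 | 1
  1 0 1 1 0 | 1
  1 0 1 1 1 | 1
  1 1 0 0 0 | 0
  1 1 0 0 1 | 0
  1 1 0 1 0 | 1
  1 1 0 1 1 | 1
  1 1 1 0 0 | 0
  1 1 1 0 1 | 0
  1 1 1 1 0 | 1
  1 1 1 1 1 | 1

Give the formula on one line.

  ~b = 11111111000000001111111100000000
  ~a = 11111111111111110000000000000000
  ~e = 10101010101010101010101010101010
  (~e | a) = 10101010101010101111111111111111
  (~a & (~e | a)) = 10101010101010100000000000000000
  ((~a & (~e | a)) | d) = 10111011101110110011001100110011
  (~b | ((~a & (~e | a)) | d)) = 11111111101110111111111100110011

(~b | ((~a & (~e | a)) | d))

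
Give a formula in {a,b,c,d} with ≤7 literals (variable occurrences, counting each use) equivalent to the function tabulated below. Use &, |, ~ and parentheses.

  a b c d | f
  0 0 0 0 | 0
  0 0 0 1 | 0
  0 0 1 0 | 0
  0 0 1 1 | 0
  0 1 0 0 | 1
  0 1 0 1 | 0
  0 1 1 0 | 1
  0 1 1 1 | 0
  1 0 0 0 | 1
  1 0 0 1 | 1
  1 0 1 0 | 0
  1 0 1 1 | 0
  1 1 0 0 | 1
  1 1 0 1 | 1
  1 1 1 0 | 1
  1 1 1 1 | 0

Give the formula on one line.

((~c & (c | a)) | (b & ~d))

  ~c = 1100110011001100
  (c | a) = 0011001111111111
  (~c & (c | a)) = 0000000011001100
  ~d = 1010101010101010
  (b & ~d) = 0000101000001010
  ((~c & (c | a)) | (b & ~d)) = 0000101011001110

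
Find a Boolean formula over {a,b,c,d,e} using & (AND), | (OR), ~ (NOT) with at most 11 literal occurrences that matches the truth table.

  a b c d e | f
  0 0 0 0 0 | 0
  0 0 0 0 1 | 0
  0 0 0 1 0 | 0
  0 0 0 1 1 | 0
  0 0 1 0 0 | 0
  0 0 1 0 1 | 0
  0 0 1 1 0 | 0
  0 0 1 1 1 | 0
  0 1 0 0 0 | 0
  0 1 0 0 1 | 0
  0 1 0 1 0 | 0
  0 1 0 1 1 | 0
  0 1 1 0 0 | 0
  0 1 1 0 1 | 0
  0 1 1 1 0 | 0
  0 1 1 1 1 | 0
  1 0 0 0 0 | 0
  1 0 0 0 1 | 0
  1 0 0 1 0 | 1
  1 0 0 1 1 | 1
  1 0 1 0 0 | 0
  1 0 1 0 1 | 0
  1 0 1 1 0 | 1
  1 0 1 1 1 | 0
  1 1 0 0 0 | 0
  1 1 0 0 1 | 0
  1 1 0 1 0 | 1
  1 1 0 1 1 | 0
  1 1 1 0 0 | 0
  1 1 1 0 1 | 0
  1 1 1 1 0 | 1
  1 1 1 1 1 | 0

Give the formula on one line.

  (d & a) = 00000000000000000011001100110011
  ~b = 11111111000000001111111100000000
  ~a = 11111111111111110000000000000000
  (~b | ~a) = 11111111111111111111111100000000
  ~c = 11110000111100001111000011110000
  (~c | ~a) = 11111111111111111111000011110000
  ((~b | ~a) & (~c | ~a)) = 11111111111111111111000000000000
  (~c & ~b) = 11110000000000001111000000000000
  ~e = 10101010101010101010101010101010
  ((~c & ~b) | ~e) = 11111010101010101111101010101010
  (((~b | ~a) & (~c | ~a)) | ((~c & ~b) | ~e)) = 11111111111111111111101010101010
  ((d & a) & (((~b | ~a) & (~c | ~a)) | ((~c & ~b) | ~e))) = 00000000000000000011001000100010

((d & a) & (((~b | ~a) & (~c | ~a)) | ((~c & ~b) | ~e)))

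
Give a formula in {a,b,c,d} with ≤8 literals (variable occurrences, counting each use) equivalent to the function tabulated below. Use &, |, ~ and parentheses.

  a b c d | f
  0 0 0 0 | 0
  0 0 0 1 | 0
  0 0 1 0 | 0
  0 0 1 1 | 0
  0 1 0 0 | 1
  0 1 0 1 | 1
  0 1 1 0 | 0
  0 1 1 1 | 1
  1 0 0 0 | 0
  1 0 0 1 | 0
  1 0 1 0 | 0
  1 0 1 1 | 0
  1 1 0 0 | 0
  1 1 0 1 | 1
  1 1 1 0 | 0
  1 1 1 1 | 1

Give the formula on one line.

  ~a = 1111111100000000
  (c & ~a) = 0011001100000000
  ((c & ~a) | a) = 0011001111111111
  (b | ((c & ~a) | a)) = 0011111111111111
  (b & d) = 0000010100000101
  ~c = 1100110011001100
  (~c & ~a) = 1100110000000000
  ((b & d) | (~c & ~a)) = 1100110100000101
  ((b | ((c & ~a) | a)) & ((b & d) | (~c & ~a))) = 0000110100000101

((b | ((c & ~a) | a)) & ((b & d) | (~c & ~a)))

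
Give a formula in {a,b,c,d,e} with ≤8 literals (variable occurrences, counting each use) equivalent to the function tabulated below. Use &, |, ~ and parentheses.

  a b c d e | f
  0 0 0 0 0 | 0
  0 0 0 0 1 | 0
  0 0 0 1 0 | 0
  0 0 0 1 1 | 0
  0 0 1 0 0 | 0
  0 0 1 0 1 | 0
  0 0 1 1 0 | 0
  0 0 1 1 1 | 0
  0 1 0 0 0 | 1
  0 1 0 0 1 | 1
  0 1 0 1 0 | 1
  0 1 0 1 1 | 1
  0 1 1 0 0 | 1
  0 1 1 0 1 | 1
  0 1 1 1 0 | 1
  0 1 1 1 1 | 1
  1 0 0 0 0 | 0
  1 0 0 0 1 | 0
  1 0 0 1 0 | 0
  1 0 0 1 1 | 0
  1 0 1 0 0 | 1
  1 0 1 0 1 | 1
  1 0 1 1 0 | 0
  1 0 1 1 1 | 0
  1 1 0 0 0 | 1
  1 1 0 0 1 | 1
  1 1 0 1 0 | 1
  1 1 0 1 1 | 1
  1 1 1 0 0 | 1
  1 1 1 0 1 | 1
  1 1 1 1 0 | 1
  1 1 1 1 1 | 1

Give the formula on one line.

((~b & (((~b | c) & ~d) & (a & c))) | b)

  ~b = 11111111000000001111111100000000
  (~b | c) = 11111111000011111111111100001111
  ~d = 11001100110011001100110011001100
  ((~b | c) & ~d) = 11001100000011001100110000001100
  (a & c) = 00000000000000000000111100001111
  (((~b | c) & ~d) & (a & c)) = 00000000000000000000110000001100
  (~b & (((~b | c) & ~d) & (a & c))) = 00000000000000000000110000000000
  ((~b & (((~b | c) & ~d) & (a & c))) | b) = 00000000111111110000110011111111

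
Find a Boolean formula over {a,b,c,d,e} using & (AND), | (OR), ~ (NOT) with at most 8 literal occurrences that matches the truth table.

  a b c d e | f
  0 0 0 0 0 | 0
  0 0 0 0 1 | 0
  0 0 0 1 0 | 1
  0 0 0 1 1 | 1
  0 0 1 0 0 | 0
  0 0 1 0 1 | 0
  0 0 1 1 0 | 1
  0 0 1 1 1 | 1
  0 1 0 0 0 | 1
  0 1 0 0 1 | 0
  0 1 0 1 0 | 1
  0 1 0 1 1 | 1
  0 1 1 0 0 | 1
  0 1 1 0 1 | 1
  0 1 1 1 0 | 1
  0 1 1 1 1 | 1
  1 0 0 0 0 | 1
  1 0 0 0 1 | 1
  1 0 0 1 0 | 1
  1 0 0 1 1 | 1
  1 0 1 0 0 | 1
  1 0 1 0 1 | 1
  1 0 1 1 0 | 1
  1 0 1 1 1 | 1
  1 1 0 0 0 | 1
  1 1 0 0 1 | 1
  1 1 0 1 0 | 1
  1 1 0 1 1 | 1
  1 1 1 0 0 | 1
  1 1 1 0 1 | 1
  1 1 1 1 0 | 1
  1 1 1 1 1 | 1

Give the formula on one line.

(((c & b) | d) | (a | (~e & b)))

  (c & b) = 00000000000011110000000000001111
  ((c & b) | d) = 00110011001111110011001100111111
  ~e = 10101010101010101010101010101010
  (~e & b) = 00000000101010100000000010101010
  (a | (~e & b)) = 00000000101010101111111111111111
  (((c & b) | d) | (a | (~e & b))) = 00110011101111111111111111111111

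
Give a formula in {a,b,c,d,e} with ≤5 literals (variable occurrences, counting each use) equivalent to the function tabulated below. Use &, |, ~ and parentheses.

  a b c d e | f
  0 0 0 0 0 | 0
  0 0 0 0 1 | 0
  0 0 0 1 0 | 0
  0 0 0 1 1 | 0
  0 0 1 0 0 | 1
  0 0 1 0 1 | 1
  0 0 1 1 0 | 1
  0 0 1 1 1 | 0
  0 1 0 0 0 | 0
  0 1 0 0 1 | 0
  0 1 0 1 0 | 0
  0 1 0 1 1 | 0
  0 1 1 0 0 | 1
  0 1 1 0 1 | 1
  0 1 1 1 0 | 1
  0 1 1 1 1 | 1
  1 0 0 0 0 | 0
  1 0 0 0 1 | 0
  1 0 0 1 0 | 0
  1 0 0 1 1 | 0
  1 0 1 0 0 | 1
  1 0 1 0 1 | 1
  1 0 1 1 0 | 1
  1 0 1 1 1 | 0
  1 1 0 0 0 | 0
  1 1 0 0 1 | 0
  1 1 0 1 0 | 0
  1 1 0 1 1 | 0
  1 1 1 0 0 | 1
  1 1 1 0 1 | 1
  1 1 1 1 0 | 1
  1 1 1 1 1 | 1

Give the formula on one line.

  ~d = 11001100110011001100110011001100
  ~b = 11111111000000001111111100000000
  (~d & ~b) = 11001100000000001100110000000000
  (b | (~d & ~b)) = 11001100111111111100110011111111
  ~e = 10101010101010101010101010101010
  ((b | (~d & ~b)) | ~e) = 11101110111111111110111011111111
  (c & ((b | (~d & ~b)) | ~e)) = 00001110000011110000111000001111

(c & ((b | (~d & ~b)) | ~e))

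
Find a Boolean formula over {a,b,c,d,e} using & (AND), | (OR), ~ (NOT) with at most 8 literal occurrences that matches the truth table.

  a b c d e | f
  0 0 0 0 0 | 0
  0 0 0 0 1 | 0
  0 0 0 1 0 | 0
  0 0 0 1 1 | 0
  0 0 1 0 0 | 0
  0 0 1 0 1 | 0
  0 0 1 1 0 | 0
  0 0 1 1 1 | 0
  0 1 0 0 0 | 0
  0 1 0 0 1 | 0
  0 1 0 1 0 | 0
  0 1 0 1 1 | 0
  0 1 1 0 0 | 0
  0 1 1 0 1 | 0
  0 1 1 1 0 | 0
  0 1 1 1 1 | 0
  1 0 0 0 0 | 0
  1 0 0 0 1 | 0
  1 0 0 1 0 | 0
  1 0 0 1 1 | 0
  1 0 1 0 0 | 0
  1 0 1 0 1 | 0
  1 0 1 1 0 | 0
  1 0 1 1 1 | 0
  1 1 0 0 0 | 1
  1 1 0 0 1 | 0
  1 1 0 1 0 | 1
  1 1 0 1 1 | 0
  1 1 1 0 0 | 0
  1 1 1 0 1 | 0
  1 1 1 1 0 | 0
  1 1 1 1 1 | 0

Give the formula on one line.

(((~a | ~c) & a) & (~e & (a & (b | c))))

  ~a = 11111111111111110000000000000000
  ~c = 11110000111100001111000011110000
  (~a | ~c) = 11111111111111111111000011110000
  ((~a | ~c) & a) = 00000000000000001111000011110000
  ~e = 10101010101010101010101010101010
  (b | c) = 00001111111111110000111111111111
  (a & (b | c)) = 00000000000000000000111111111111
  (~e & (a & (b | c))) = 00000000000000000000101010101010
  (((~a | ~c) & a) & (~e & (a & (b | c)))) = 00000000000000000000000010100000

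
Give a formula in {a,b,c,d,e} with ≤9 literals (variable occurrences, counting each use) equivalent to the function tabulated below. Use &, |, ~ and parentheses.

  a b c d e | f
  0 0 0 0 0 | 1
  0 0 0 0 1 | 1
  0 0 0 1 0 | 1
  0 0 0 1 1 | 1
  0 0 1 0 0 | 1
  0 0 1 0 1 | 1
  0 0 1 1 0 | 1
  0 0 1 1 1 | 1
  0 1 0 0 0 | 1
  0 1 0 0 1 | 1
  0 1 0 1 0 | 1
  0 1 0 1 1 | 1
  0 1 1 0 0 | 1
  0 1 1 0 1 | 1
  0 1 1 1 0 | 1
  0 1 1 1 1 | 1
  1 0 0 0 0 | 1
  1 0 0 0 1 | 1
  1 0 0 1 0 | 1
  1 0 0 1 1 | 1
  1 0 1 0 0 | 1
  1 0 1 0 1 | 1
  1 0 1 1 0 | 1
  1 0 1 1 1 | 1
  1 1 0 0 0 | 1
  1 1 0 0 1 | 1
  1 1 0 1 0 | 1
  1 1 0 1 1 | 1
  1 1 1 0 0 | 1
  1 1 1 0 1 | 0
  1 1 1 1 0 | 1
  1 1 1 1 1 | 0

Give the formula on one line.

((~b | (~a | (~b & e))) | ((~c | ~a) | (~e & a)))

  ~b = 11111111000000001111111100000000
  ~a = 11111111111111110000000000000000
  (~b & e) = 01010101000000000101010100000000
  (~a | (~b & e)) = 11111111111111110101010100000000
  (~b | (~a | (~b & e))) = 11111111111111111111111100000000
  ~c = 11110000111100001111000011110000
  (~c | ~a) = 11111111111111111111000011110000
  ~e = 10101010101010101010101010101010
  (~e & a) = 00000000000000001010101010101010
  ((~c | ~a) | (~e & a)) = 11111111111111111111101011111010
  ((~b | (~a | (~b & e))) | ((~c | ~a) | (~e & a))) = 11111111111111111111111111111010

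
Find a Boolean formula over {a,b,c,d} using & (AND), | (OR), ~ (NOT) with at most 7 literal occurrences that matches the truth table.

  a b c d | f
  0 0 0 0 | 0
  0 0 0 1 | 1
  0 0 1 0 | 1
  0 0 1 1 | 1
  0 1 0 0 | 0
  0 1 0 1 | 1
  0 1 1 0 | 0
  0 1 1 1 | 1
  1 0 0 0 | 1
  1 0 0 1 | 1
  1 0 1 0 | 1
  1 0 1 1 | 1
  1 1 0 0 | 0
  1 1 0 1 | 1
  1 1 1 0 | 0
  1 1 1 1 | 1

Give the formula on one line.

(((d | c) | (c | (~b & a))) & (~b | d))

  (d | c) = 0111011101110111
  ~b = 1111000011110000
  (~b & a) = 0000000011110000
  (c | (~b & a)) = 0011001111110011
  ((d | c) | (c | (~b & a))) = 0111011111110111
  (~b | d) = 1111010111110101
  (((d | c) | (c | (~b & a))) & (~b | d)) = 0111010111110101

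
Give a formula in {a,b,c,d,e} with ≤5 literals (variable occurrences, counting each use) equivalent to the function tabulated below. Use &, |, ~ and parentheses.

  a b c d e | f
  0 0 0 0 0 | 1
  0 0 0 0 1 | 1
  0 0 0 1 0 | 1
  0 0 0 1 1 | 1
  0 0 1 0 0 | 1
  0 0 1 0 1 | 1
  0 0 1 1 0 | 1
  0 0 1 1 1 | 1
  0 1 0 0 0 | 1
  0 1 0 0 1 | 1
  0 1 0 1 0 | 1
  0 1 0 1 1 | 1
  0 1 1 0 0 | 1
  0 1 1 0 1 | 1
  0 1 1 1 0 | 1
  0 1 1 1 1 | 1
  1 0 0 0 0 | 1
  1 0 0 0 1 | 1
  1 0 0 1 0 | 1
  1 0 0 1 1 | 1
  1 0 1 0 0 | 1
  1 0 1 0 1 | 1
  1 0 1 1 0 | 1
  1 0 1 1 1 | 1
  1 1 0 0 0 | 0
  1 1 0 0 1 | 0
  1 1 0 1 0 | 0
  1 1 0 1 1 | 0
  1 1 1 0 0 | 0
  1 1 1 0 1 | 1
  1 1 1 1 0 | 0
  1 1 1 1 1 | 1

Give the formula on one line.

((~b | ~a) | (e & c))

  ~b = 11111111000000001111111100000000
  ~a = 11111111111111110000000000000000
  (~b | ~a) = 11111111111111111111111100000000
  (e & c) = 00000101000001010000010100000101
  ((~b | ~a) | (e & c)) = 11111111111111111111111100000101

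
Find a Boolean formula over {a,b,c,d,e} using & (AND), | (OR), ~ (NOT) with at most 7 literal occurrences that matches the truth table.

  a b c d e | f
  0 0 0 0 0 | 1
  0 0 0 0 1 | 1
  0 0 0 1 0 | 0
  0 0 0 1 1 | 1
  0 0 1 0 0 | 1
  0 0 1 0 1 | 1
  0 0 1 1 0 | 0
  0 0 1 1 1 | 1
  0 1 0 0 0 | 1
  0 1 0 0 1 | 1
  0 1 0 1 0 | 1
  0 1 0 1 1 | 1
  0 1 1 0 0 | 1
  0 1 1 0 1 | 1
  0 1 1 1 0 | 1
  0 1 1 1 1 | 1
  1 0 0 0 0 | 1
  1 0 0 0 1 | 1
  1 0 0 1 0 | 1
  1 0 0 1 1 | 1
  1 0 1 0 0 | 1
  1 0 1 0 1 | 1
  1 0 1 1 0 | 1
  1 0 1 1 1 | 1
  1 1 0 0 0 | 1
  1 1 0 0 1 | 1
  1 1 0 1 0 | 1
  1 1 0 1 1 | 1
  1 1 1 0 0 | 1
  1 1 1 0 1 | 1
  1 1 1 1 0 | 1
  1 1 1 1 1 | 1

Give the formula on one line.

  ~d = 11001100110011001100110011001100
  (~d | b) = 11001100111111111100110011111111
  (a | (~d | b)) = 11001100111111111111111111111111
  (e | (a | (~d | b))) = 11011101111111111111111111111111

(e | (a | (~d | b)))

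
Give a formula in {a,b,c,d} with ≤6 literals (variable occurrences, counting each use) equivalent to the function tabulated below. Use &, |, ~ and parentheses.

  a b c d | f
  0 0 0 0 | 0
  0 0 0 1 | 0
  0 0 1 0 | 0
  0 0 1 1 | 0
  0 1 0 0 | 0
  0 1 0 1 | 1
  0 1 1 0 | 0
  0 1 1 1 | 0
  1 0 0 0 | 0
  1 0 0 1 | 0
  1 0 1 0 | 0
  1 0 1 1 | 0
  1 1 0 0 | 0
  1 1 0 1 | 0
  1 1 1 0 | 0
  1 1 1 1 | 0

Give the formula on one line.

  ~a = 1111111100000000
  ~c = 1100110011001100
  (~c & d) = 0100010001000100
  (~a & (~c & d)) = 0100010000000000
  ~d = 1010101010101010
  (b | ~d) = 1010111110101111
  ((~a & (~c & d)) & (b | ~d)) = 0000010000000000

((~a & (~c & d)) & (b | ~d))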